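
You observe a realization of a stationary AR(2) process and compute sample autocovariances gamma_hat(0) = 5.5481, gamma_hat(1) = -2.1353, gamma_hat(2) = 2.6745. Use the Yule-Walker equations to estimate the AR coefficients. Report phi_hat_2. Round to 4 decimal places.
\hat\phi_{2} = 0.3920

The Yule-Walker equations for an AR(p) process read, in matrix form,
  Gamma_p phi = r_p,   with   (Gamma_p)_{ij} = gamma(|i - j|),
                       (r_p)_i = gamma(i),   i,j = 1..p.
Substitute the sample gammas (Toeplitz matrix and right-hand side of size 2):
  Gamma_p = [[5.5481, -2.1353], [-2.1353, 5.5481]]
  r_p     = [-2.1353, 2.6745]
Written out:
  5.5481 phi_1 - 2.1353 phi_2 = -2.1353
  -2.1353 phi_1 + 5.5481 phi_2 = 2.6745
Solve by Cramer's rule:
  det = gamma(0)^2 - gamma(1)^2 = (5.5481)^2 - (-2.1353)^2 = 30.78141361 - 4.55950609 = 26.22190752
  phi_hat_1 = [gamma(1) gamma(0) - gamma(1) gamma(2)] / det = [(-2.1353)(5.5481) - (-2.1353)(2.6745)] / 26.22190752 = -6.13599808 / 26.22190752 = -0.234
  phi_hat_2 = [gamma(0) gamma(2) - gamma(1)^2] / det = [(5.5481)(2.6745) - (-2.1353)^2] / 26.22190752 = 10.27888736 / 26.22190752 = 0.392
So phi_hat = [-0.2340, 0.3920].
Therefore phi_hat_2 = 0.3920.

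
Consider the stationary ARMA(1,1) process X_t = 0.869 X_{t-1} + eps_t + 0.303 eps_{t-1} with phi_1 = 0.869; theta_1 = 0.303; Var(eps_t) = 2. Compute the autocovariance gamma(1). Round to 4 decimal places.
\gamma(1) = 12.0944

Multiply the model equation by X_{t-k} and take expectations. With theta_0 = psi_0 = 1 and psi_j the MA(infinity) weights, this gives
  gamma(k) - sum_i phi_i gamma(k-i) = c_k,
  c_k = sigma^2 * sum_{j=k..q} theta_j psi_{j-k}   (c_k = 0 for k > q),
using gamma(-m) = gamma(m).
psi-weights needed (psi_j = theta_j + sum_i phi_i psi_{j-i}):
  psi_1 = theta_1 + phi_1 = 0.303 + (0.869) = 1.172
Right-hand sides:
  c_0 = sigma^2 (1 + theta_1 psi_1) = 2 * (1 + (0.303)(1.172)) = 2 * 1.355116 = 2.710232
  c_1 = sigma^2 theta_1 = 2 * (0.303) = 0.606
  c_2 = 0
Equations for k = 0 and k = 1 (AR order 1):
  gamma(0) = phi_1 gamma(1) + c_0
  gamma(1) = phi_1 gamma(0) + c_1
Substituting the second into the first: gamma(0) (1 - phi_1^2) = c_0 + phi_1 c_1, so
  gamma(0) = (c_0 + phi_1 c_1) / (1 - phi_1^2) = (2.710232 + (0.869)(0.606)) / (1 - (0.869)^2) = 3.236846 / 0.244839 = 13.220304.
  gamma(1) = phi_1 gamma(0) + c_1 = (0.869)(13.220304) + (0.606) = 12.094444.
Therefore gamma(1) = 12.0944 (to 4 decimal places).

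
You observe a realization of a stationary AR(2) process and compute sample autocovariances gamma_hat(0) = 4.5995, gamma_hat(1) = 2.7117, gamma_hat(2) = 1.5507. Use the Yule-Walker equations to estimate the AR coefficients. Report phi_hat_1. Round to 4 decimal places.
\hat\phi_{1} = 0.5990

The Yule-Walker equations for an AR(p) process read, in matrix form,
  Gamma_p phi = r_p,   with   (Gamma_p)_{ij} = gamma(|i - j|),
                       (r_p)_i = gamma(i),   i,j = 1..p.
Substitute the sample gammas (Toeplitz matrix and right-hand side of size 2):
  Gamma_p = [[4.5995, 2.7117], [2.7117, 4.5995]]
  r_p     = [2.7117, 1.5507]
Written out:
  4.5995 phi_1 + 2.7117 phi_2 = 2.7117
  2.7117 phi_1 + 4.5995 phi_2 = 1.5507
Solve by Cramer's rule:
  det = gamma(0)^2 - gamma(1)^2 = (4.5995)^2 - (2.7117)^2 = 21.15540025 - 7.35331689 = 13.80208336
  phi_hat_1 = [gamma(1) gamma(0) - gamma(1) gamma(2)] / det = [(2.7117)(4.5995) - (2.7117)(1.5507)] / 13.80208336 = 8.26743096 / 13.80208336 = 0.599
  phi_hat_2 = [gamma(0) gamma(2) - gamma(1)^2] / det = [(4.5995)(1.5507) - (2.7117)^2] / 13.80208336 = -0.22087224 / 13.80208336 = -0.016
So phi_hat = [0.5990, -0.0160].
Therefore phi_hat_1 = 0.5990.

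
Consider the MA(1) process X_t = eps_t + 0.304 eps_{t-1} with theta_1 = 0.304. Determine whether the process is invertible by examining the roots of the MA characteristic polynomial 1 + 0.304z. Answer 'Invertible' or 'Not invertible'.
\text{Invertible}

The MA(q) characteristic polynomial is P(z) = 1 + 0.304z.
Invertibility requires all roots to lie outside the unit circle, i.e. |z| > 1 for every root.
This is linear in z: 1 + (0.304) z = 0  =>  z = -1/(0.304) = -3.289474,  |z| = 3.289474.
Moduli of all roots: 3.2895.
All moduli strictly greater than 1? Yes.
Verdict: Invertible.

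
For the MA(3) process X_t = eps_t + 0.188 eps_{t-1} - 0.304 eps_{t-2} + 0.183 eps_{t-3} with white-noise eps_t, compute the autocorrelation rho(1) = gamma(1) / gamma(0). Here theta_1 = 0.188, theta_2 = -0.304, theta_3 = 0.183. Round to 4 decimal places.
\rho(1) = 0.0648

For an MA(q) process with theta_0 = 1, the autocovariance is
  gamma(k) = sigma^2 * sum_{i=0..q-k} theta_i * theta_{i+k},
and rho(k) = gamma(k) / gamma(0). Sigma^2 cancels.
  numerator   = (1)*(0.188) + (0.188)*(-0.304) + (-0.304)*(0.183) = 0.075216.
  denominator = (1)^2 + (0.188)^2 + (-0.304)^2 + (0.183)^2 = 1.161249.
  rho(1) = 0.075216 / 1.161249 = 0.0648.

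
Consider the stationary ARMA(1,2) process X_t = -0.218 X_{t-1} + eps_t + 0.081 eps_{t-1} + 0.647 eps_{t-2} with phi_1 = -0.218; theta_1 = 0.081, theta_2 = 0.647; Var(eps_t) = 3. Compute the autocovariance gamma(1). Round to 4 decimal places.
\gamma(1) = -1.0038

Multiply the model equation by X_{t-k} and take expectations. With theta_0 = psi_0 = 1 and psi_j the MA(infinity) weights, this gives
  gamma(k) - sum_i phi_i gamma(k-i) = c_k,
  c_k = sigma^2 * sum_{j=k..q} theta_j psi_{j-k}   (c_k = 0 for k > q),
using gamma(-m) = gamma(m).
psi-weights needed (psi_j = theta_j + sum_i phi_i psi_{j-i}):
  psi_1 = theta_1 + phi_1 = 0.081 + (-0.218) = -0.137
  psi_2 = theta_2 + phi_1 psi_1 = 0.647 + (-0.218)(-0.137) = 0.676866
Right-hand sides:
  c_0 = sigma^2 (1 + theta_1 psi_1 + theta_2 psi_2) = 3 * (1 + (0.081)(-0.137) + (0.647)(0.676866)) = 3 * 1.426835 = 4.280506
  c_1 = sigma^2 (theta_1 + theta_2 psi_1) = 3 * (0.081 + (0.647)(-0.137)) = -0.022917
  c_2 = sigma^2 theta_2 = 3 * (0.647) = 1.941
Equations for k = 0 and k = 1 (AR order 1):
  gamma(0) = phi_1 gamma(1) + c_0
  gamma(1) = phi_1 gamma(0) + c_1
Substituting the second into the first: gamma(0) (1 - phi_1^2) = c_0 + phi_1 c_1, so
  gamma(0) = (c_0 + phi_1 c_1) / (1 - phi_1^2) = (4.280506 + (-0.218)(-0.022917)) / (1 - (-0.218)^2) = 4.285502 / 0.952476 = 4.499328.
  gamma(1) = phi_1 gamma(0) + c_1 = (-0.218)(4.499328) + (-0.022917) = -1.00377.
Therefore gamma(1) = -1.0038 (to 4 decimal places).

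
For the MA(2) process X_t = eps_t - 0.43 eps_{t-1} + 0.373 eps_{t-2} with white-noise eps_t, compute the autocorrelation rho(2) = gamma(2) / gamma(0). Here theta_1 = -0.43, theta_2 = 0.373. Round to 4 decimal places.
\rho(2) = 0.2817

For an MA(q) process with theta_0 = 1, the autocovariance is
  gamma(k) = sigma^2 * sum_{i=0..q-k} theta_i * theta_{i+k},
and rho(k) = gamma(k) / gamma(0). Sigma^2 cancels.
  numerator   = (1)*(0.373) = 0.373.
  denominator = (1)^2 + (-0.43)^2 + (0.373)^2 = 1.324029.
  rho(2) = 0.373 / 1.324029 = 0.2817.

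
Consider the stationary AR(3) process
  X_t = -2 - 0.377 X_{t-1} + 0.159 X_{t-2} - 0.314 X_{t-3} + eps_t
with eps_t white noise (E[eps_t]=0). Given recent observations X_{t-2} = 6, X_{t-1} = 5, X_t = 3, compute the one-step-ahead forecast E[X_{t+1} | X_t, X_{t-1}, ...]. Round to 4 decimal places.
E[X_{t+1} \mid \mathcal F_t] = -4.2200

For an AR(p) model X_t = c + sum_i phi_i X_{t-i} + eps_t, the
one-step-ahead conditional mean is
  E[X_{t+1} | X_t, ...] = c + sum_i phi_i X_{t+1-i}.
Substitute known values:
  E[X_{t+1} | ...] = -2 + (-0.377) * (3) + (0.159) * (5) + (-0.314) * (6)
                   = -4.2200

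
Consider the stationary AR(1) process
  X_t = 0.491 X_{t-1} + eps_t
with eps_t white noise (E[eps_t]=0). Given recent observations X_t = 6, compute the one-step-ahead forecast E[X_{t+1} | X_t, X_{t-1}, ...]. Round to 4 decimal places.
E[X_{t+1} \mid \mathcal F_t] = 2.9460

For an AR(p) model X_t = c + sum_i phi_i X_{t-i} + eps_t, the
one-step-ahead conditional mean is
  E[X_{t+1} | X_t, ...] = c + sum_i phi_i X_{t+1-i}.
Substitute known values:
  E[X_{t+1} | ...] = (0.491) * (6)
                   = 2.9460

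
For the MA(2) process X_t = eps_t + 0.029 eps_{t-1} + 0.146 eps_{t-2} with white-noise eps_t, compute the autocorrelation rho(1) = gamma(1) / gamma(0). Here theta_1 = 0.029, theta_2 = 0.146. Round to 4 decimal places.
\rho(1) = 0.0325

For an MA(q) process with theta_0 = 1, the autocovariance is
  gamma(k) = sigma^2 * sum_{i=0..q-k} theta_i * theta_{i+k},
and rho(k) = gamma(k) / gamma(0). Sigma^2 cancels.
  numerator   = (1)*(0.029) + (0.029)*(0.146) = 0.033234.
  denominator = (1)^2 + (0.029)^2 + (0.146)^2 = 1.022157.
  rho(1) = 0.033234 / 1.022157 = 0.0325.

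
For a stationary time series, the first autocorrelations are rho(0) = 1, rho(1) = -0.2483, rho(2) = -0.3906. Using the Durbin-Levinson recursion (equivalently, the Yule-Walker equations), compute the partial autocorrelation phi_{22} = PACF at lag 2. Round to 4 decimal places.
\phi_{22} = -0.4820

The PACF at lag k is phi_{kk}, the last component of the solution
to the Yule-Walker system G_k phi = r_k where
  (G_k)_{ij} = rho(|i - j|), (r_k)_i = rho(i), i,j = 1..k.
Equivalently, Durbin-Levinson gives phi_{kk} iteratively:
  phi_{11} = rho(1)
  phi_{kk} = [rho(k) - sum_{j=1..k-1} phi_{k-1,j} rho(k-j)]
            / [1 - sum_{j=1..k-1} phi_{k-1,j} rho(j)],
  phi_{k,j} = phi_{k-1,j} - phi_{kk} phi_{k-1,k-j},  j = 1..k-1.
Step k = 1:
  phi_11 = rho(1) = -0.2483.
Step k = 2:
  phi_22 = [rho(2) - phi_11 rho(1)] / [1 - phi_11 rho(1)] = [-0.3906 - (-0.2483)(-0.2483)] / [1 - (-0.2483)(-0.2483)]
         = -0.45225289 / 0.93834711 = -0.482.
Therefore phi_{22} = -0.4820.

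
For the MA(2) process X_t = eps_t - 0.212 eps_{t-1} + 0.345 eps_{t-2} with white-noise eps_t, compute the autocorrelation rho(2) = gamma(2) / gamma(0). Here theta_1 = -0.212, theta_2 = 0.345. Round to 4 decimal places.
\rho(2) = 0.2964

For an MA(q) process with theta_0 = 1, the autocovariance is
  gamma(k) = sigma^2 * sum_{i=0..q-k} theta_i * theta_{i+k},
and rho(k) = gamma(k) / gamma(0). Sigma^2 cancels.
  numerator   = (1)*(0.345) = 0.345.
  denominator = (1)^2 + (-0.212)^2 + (0.345)^2 = 1.163969.
  rho(2) = 0.345 / 1.163969 = 0.2964.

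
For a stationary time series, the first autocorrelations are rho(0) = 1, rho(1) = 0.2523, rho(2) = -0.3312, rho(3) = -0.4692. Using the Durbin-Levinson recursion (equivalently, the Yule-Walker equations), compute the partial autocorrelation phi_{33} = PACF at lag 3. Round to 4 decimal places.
\phi_{33} = -0.3170

The PACF at lag k is phi_{kk}, the last component of the solution
to the Yule-Walker system G_k phi = r_k where
  (G_k)_{ij} = rho(|i - j|), (r_k)_i = rho(i), i,j = 1..k.
Equivalently, Durbin-Levinson gives phi_{kk} iteratively:
  phi_{11} = rho(1)
  phi_{kk} = [rho(k) - sum_{j=1..k-1} phi_{k-1,j} rho(k-j)]
            / [1 - sum_{j=1..k-1} phi_{k-1,j} rho(j)],
  phi_{k,j} = phi_{k-1,j} - phi_{kk} phi_{k-1,k-j},  j = 1..k-1.
Step k = 1:
  phi_11 = rho(1) = 0.2523.
Step k = 2:
  phi_22 = [rho(2) - phi_11 rho(1)] / [1 - phi_11 rho(1)] = [-0.3312 - (0.2523)(0.2523)] / [1 - (0.2523)(0.2523)]
         = -0.39485529 / 0.93634471 = -0.421699.
  Update: phi_21 = phi_11 - phi_22 phi_11 = 0.2523 - (-0.421699)(0.2523) = 0.358695.
Step k = 3:
  phi_33 = [rho(3) - phi_21 rho(2) - phi_22 rho(1)] / [1 - phi_21 rho(1) - phi_22 rho(2)]
    numerator   = -0.4692 - (0.358695)(-0.3312) - (-0.421699)(0.2523) = -0.24400579
    denominator = 1 - (0.358695)(0.2523) - (-0.421699)(-0.3312) = 0.76983477
  phi_33 = -0.24400579 / 0.76983477 = -0.317.
Therefore phi_{33} = -0.3170.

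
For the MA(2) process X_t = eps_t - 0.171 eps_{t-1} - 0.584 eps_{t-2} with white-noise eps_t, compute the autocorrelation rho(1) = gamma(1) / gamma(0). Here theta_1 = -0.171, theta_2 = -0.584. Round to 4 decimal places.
\rho(1) = -0.0519

For an MA(q) process with theta_0 = 1, the autocovariance is
  gamma(k) = sigma^2 * sum_{i=0..q-k} theta_i * theta_{i+k},
and rho(k) = gamma(k) / gamma(0). Sigma^2 cancels.
  numerator   = (1)*(-0.171) + (-0.171)*(-0.584) = -0.071136.
  denominator = (1)^2 + (-0.171)^2 + (-0.584)^2 = 1.370297.
  rho(1) = -0.071136 / 1.370297 = -0.0519.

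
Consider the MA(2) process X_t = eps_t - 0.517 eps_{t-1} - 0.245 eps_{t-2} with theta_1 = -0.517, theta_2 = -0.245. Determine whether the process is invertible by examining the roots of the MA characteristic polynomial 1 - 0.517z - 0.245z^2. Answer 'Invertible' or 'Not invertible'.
\text{Invertible}

The MA(q) characteristic polynomial is P(z) = 1 - 0.517z - 0.245z^2.
Invertibility requires all roots to lie outside the unit circle, i.e. |z| > 1 for every root.
Set 1 + (-0.517) z + (-0.245) z^2 = 0, i.e. a z^2 + b z + c = 0 with a = -0.245, b = -0.517, c = 1.
Discriminant D = b^2 - 4ac = (-0.517)^2 - 4*(-0.245)*1 = 0.267289 - (-0.98) = 1.247289.
D >= 0, so the roots are real: z = (-b +/- sqrt(D)) / (2a) = (0.517 +/- 1.116821) / (-0.49).
  z_1 = (0.517 + 1.116821) / (-0.49) = -3.3343,   |z_1| = 3.3343.
  z_2 = (0.517 - 1.116821) / (-0.49) = 1.2241,   |z_2| = 1.2241.
Moduli of all roots: 3.3343, 1.2241.
All moduli strictly greater than 1? Yes.
Verdict: Invertible.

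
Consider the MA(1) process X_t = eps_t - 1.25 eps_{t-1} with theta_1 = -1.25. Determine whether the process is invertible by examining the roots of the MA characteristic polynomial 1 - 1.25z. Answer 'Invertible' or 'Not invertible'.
\text{Not invertible}

The MA(q) characteristic polynomial is P(z) = 1 - 1.25z.
Invertibility requires all roots to lie outside the unit circle, i.e. |z| > 1 for every root.
This is linear in z: 1 + (-1.25) z = 0  =>  z = -1/(-1.25) = 0.8,  |z| = 0.8.
Moduli of all roots: 0.8000.
All moduli strictly greater than 1? No.
Verdict: Not invertible.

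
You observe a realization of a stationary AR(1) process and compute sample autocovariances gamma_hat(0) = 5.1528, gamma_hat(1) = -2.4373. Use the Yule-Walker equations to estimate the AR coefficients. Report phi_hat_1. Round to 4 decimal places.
\hat\phi_{1} = -0.4730

The Yule-Walker equations for an AR(p) process read, in matrix form,
  Gamma_p phi = r_p,   with   (Gamma_p)_{ij} = gamma(|i - j|),
                       (r_p)_i = gamma(i),   i,j = 1..p.
Substitute the sample gammas (Toeplitz matrix and right-hand side of size 1):
  Gamma_p = [[5.1528]]
  r_p     = [-2.4373]
With p = 1 this is the single equation gamma(0) phi_1 = gamma(1):
  phi_hat_1 = gamma(1) / gamma(0) = -2.4373 / 5.1528 = -0.4730.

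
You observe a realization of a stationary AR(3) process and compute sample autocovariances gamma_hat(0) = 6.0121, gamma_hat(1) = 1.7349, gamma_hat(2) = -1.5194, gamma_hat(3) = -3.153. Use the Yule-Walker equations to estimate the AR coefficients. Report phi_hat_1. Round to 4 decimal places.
\hat\phi_{1} = 0.2470

The Yule-Walker equations for an AR(p) process read, in matrix form,
  Gamma_p phi = r_p,   with   (Gamma_p)_{ij} = gamma(|i - j|),
                       (r_p)_i = gamma(i),   i,j = 1..p.
Substitute the sample gammas (Toeplitz matrix and right-hand side of size 3):
  Gamma_p = [[6.0121, 1.7349, -1.5194], [1.7349, 6.0121, 1.7349], [-1.5194, 1.7349, 6.0121]]
  r_p     = [1.7349, -1.5194, -3.153]
Written out (R1..R3):
  (R1) 6.0121 phi_1 + 1.7349 phi_2 - 1.5194 phi_3 = 1.7349
  (R2) 1.7349 phi_1 + 6.0121 phi_2 + 1.7349 phi_3 = -1.5194
  (R3) -1.5194 phi_1 + 1.7349 phi_2 + 6.0121 phi_3 = -3.153
Gaussian elimination:
  R2 <- R2 - (1.7349/6.0121) R1 = R2 - (0.288568) R1:  5.511463 phi_2 + 2.17335 phi_3 = -2.020037
  R3 <- R3 - (-1.5194/6.0121) R1 = R3 - (-0.252724) R1:  2.17335 phi_2 + 5.628112 phi_3 = -2.71455
  R3 <- R3 - (2.17335/5.511463) R2 = R3 - (0.394333) R2:  4.771089 phi_3 = -1.917983
Back-substitution:
  phi_hat_3 = -1.917983 / 4.771089 = -0.402001
  phi_hat_2 = (-2.020037 - (2.17335)(-0.402001)) / 5.511463 = -0.207993
  phi_hat_1 = (1.7349 - (1.7349)(-0.207993) - (-1.5194)(-0.402001)) / 6.0121 = 0.246993
So phi_hat = [0.2470, -0.2080, -0.4020].
Therefore phi_hat_1 = 0.2470.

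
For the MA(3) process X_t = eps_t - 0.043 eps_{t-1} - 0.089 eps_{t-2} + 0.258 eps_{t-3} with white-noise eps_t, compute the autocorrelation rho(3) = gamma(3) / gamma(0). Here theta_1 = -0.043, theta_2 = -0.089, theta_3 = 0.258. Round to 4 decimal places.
\rho(3) = 0.2397

For an MA(q) process with theta_0 = 1, the autocovariance is
  gamma(k) = sigma^2 * sum_{i=0..q-k} theta_i * theta_{i+k},
and rho(k) = gamma(k) / gamma(0). Sigma^2 cancels.
  numerator   = (1)*(0.258) = 0.258.
  denominator = (1)^2 + (-0.043)^2 + (-0.089)^2 + (0.258)^2 = 1.076334.
  rho(3) = 0.258 / 1.076334 = 0.2397.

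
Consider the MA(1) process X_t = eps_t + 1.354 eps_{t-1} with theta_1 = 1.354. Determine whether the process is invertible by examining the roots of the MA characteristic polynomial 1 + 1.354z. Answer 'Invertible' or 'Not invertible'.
\text{Not invertible}

The MA(q) characteristic polynomial is P(z) = 1 + 1.354z.
Invertibility requires all roots to lie outside the unit circle, i.e. |z| > 1 for every root.
This is linear in z: 1 + (1.354) z = 0  =>  z = -1/(1.354) = -0.738552,  |z| = 0.738552.
Moduli of all roots: 0.7386.
All moduli strictly greater than 1? No.
Verdict: Not invertible.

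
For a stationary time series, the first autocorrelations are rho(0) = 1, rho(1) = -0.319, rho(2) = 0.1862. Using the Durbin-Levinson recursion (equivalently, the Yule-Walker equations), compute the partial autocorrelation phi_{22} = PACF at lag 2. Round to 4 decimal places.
\phi_{22} = 0.0940

The PACF at lag k is phi_{kk}, the last component of the solution
to the Yule-Walker system G_k phi = r_k where
  (G_k)_{ij} = rho(|i - j|), (r_k)_i = rho(i), i,j = 1..k.
Equivalently, Durbin-Levinson gives phi_{kk} iteratively:
  phi_{11} = rho(1)
  phi_{kk} = [rho(k) - sum_{j=1..k-1} phi_{k-1,j} rho(k-j)]
            / [1 - sum_{j=1..k-1} phi_{k-1,j} rho(j)],
  phi_{k,j} = phi_{k-1,j} - phi_{kk} phi_{k-1,k-j},  j = 1..k-1.
Step k = 1:
  phi_11 = rho(1) = -0.319.
Step k = 2:
  phi_22 = [rho(2) - phi_11 rho(1)] / [1 - phi_11 rho(1)] = [0.1862 - (-0.319)(-0.319)] / [1 - (-0.319)(-0.319)]
         = 0.084439 / 0.898239 = 0.094.
Therefore phi_{22} = 0.0940.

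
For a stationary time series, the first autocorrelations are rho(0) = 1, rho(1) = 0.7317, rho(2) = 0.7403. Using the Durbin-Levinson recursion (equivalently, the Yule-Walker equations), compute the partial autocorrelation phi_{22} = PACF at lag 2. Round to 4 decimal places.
\phi_{22} = 0.4410

The PACF at lag k is phi_{kk}, the last component of the solution
to the Yule-Walker system G_k phi = r_k where
  (G_k)_{ij} = rho(|i - j|), (r_k)_i = rho(i), i,j = 1..k.
Equivalently, Durbin-Levinson gives phi_{kk} iteratively:
  phi_{11} = rho(1)
  phi_{kk} = [rho(k) - sum_{j=1..k-1} phi_{k-1,j} rho(k-j)]
            / [1 - sum_{j=1..k-1} phi_{k-1,j} rho(j)],
  phi_{k,j} = phi_{k-1,j} - phi_{kk} phi_{k-1,k-j},  j = 1..k-1.
Step k = 1:
  phi_11 = rho(1) = 0.7317.
Step k = 2:
  phi_22 = [rho(2) - phi_11 rho(1)] / [1 - phi_11 rho(1)] = [0.7403 - (0.7317)(0.7317)] / [1 - (0.7317)(0.7317)]
         = 0.20491511 / 0.46461511 = 0.441.
Therefore phi_{22} = 0.4410.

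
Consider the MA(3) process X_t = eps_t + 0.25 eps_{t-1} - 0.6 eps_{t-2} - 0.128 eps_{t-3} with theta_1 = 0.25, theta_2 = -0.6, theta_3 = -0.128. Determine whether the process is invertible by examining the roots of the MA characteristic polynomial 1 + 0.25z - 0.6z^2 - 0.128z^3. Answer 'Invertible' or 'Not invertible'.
\text{Invertible}

The MA(q) characteristic polynomial is P(z) = 1 + 0.25z - 0.6z^2 - 0.128z^3.
Invertibility requires all roots to lie outside the unit circle, i.e. |z| > 1 for every root.
Degree 3: look for a simple real root z0 first, then factor out (1 - z/z0) and solve the remaining quadratic.
Testing z0 = -1.25: P(-1.25) = 1 + (0.25)(-1.25) + (-0.6)(-1.25)^2 + (-0.128)(-1.25)^3
  = 1 + (-0.3125) + (-0.9375) + (0.25) = 0.  So z_0 = -1.25 is a root, |z_0| = 1.25.
Divide out the factor (1 + 0.8 z) = (1 - z/z0) (since 1/z0 = -0.8):
  P(z) = (1 + 0.8 z)(1 + (-0.55) z + (-0.16) z^2)
  [check: z-coef -0.55 - (-0.8) = 0.25; z^2-coef -0.16 - (-0.8)(-0.55) = -0.6; z^3-coef -(-0.8)(-0.16) = -0.128.]
Remaining roots from the quadratic factor 1 + (-0.55) z + (-0.16) z^2:
  Set 1 + (-0.55) z + (-0.16) z^2 = 0, i.e. a z^2 + b z + c = 0 with a = -0.16, b = -0.55, c = 1.
  Discriminant D = b^2 - 4ac = (-0.55)^2 - 4*(-0.16)*1 = 0.3025 - (-0.64) = 0.9425.
  D >= 0, so the roots are real: z = (-b +/- sqrt(D)) / (2a) = (0.55 +/- 0.970824) / (-0.32).
    z_1 = (0.55 + 0.970824) / (-0.32) = -4.7526,   |z_1| = 4.7526.
    z_2 = (0.55 - 0.970824) / (-0.32) = 1.3151,   |z_2| = 1.3151.
Moduli of all roots: 1.2500, 4.7526, 1.3151.
All moduli strictly greater than 1? Yes.
Verdict: Invertible.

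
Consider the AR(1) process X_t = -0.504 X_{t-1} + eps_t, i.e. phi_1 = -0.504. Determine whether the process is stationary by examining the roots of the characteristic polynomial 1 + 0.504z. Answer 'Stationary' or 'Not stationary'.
\text{Stationary}

The AR(p) characteristic polynomial is P(z) = 1 + 0.504z.
Stationarity requires all roots to lie outside the unit circle, i.e. |z| > 1 for every root.
This is linear in z: 1 + (0.504) z = 0  =>  z = -1/(0.504) = -1.984127,  |z| = 1.984127.
Moduli of all roots: 1.9841.
All moduli strictly greater than 1? Yes.
Verdict: Stationary.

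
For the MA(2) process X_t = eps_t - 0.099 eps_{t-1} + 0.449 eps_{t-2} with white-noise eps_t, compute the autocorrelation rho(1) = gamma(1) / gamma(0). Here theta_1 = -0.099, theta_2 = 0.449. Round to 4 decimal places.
\rho(1) = -0.1184

For an MA(q) process with theta_0 = 1, the autocovariance is
  gamma(k) = sigma^2 * sum_{i=0..q-k} theta_i * theta_{i+k},
and rho(k) = gamma(k) / gamma(0). Sigma^2 cancels.
  numerator   = (1)*(-0.099) + (-0.099)*(0.449) = -0.143451.
  denominator = (1)^2 + (-0.099)^2 + (0.449)^2 = 1.211402.
  rho(1) = -0.143451 / 1.211402 = -0.1184.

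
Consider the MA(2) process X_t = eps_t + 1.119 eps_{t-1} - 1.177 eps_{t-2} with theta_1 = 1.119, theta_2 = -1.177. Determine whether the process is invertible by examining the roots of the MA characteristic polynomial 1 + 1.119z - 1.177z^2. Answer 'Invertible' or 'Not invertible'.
\text{Not invertible}

The MA(q) characteristic polynomial is P(z) = 1 + 1.119z - 1.177z^2.
Invertibility requires all roots to lie outside the unit circle, i.e. |z| > 1 for every root.
Set 1 + (1.119) z + (-1.177) z^2 = 0, i.e. a z^2 + b z + c = 0 with a = -1.177, b = 1.119, c = 1.
Discriminant D = b^2 - 4ac = (1.119)^2 - 4*(-1.177)*1 = 1.252161 - (-4.708) = 5.960161.
D >= 0, so the roots are real: z = (-b +/- sqrt(D)) / (2a) = (-1.119 +/- 2.441344) / (-2.354).
  z_1 = (-1.119 + 2.441344) / (-2.354) = -0.5617,   |z_1| = 0.5617.
  z_2 = (-1.119 - 2.441344) / (-2.354) = 1.5125,   |z_2| = 1.5125.
Moduli of all roots: 0.5617, 1.5125.
All moduli strictly greater than 1? No.
Verdict: Not invertible.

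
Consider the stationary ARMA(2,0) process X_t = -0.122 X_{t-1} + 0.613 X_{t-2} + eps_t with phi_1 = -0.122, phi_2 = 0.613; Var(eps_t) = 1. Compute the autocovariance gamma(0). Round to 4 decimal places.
\gamma(0) = 1.7787

Multiply the model equation by X_{t-k} and take expectations. With theta_0 = psi_0 = 1 and psi_j the MA(infinity) weights, this gives
  gamma(k) - sum_i phi_i gamma(k-i) = c_k,
  c_k = sigma^2 * sum_{j=k..q} theta_j psi_{j-k}   (c_k = 0 for k > q),
using gamma(-m) = gamma(m).
Pure AR (q = 0): c_0 = sigma^2 = 1, c_k = 0 for k >= 1.
Equations for k = 0, 1, 2 (AR order 2, c_2 = 0):
  (E0) gamma(0) = phi_1 gamma(1) + phi_2 gamma(2) + c_0
  (E1) gamma(1) = phi_1 gamma(0) + phi_2 gamma(1) + c_1
  (E2) gamma(2) = phi_1 gamma(1) + phi_2 gamma(0)
From (E1): gamma(1) = A gamma(0) + B with
  A = phi_1 / (1 - phi_2) = -0.122 / 0.387 = -0.315245,   B = c_1 / (1 - phi_2) = 0 / 0.387 = 0.
Insert (E2) into (E0): gamma(0) (1 - phi_2^2) = phi_1 (1 + phi_2) gamma(1) + c_0.
  phi_1 (1 + phi_2) = (-0.122)(1.613) = -0.196786,   1 - phi_2^2 = 0.624231.
Replace gamma(1) by A gamma(0) + B and collect gamma(0):
  gamma(0) [0.624231 - (-0.196786)(-0.315245)] = c_0 = 1
  gamma(0) * 0.562195 = 1
  gamma(0) = 1 / 0.562195 = 1.778742.
Therefore gamma(0) = 1.7787 (to 4 decimal places).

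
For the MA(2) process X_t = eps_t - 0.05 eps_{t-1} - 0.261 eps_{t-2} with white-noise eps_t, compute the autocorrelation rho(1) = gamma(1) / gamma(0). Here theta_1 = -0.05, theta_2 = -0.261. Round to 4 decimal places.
\rho(1) = -0.0345

For an MA(q) process with theta_0 = 1, the autocovariance is
  gamma(k) = sigma^2 * sum_{i=0..q-k} theta_i * theta_{i+k},
and rho(k) = gamma(k) / gamma(0). Sigma^2 cancels.
  numerator   = (1)*(-0.05) + (-0.05)*(-0.261) = -0.03695.
  denominator = (1)^2 + (-0.05)^2 + (-0.261)^2 = 1.070621.
  rho(1) = -0.03695 / 1.070621 = -0.0345.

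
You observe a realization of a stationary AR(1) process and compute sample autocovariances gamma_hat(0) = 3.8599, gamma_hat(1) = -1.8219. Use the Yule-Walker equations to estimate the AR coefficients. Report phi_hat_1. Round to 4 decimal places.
\hat\phi_{1} = -0.4720

The Yule-Walker equations for an AR(p) process read, in matrix form,
  Gamma_p phi = r_p,   with   (Gamma_p)_{ij} = gamma(|i - j|),
                       (r_p)_i = gamma(i),   i,j = 1..p.
Substitute the sample gammas (Toeplitz matrix and right-hand side of size 1):
  Gamma_p = [[3.8599]]
  r_p     = [-1.8219]
With p = 1 this is the single equation gamma(0) phi_1 = gamma(1):
  phi_hat_1 = gamma(1) / gamma(0) = -1.8219 / 3.8599 = -0.4720.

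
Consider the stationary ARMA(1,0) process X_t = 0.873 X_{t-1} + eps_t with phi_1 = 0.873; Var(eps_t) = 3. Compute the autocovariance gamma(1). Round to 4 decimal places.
\gamma(1) = 11.0102

Multiply the model equation by X_{t-k} and take expectations. With theta_0 = psi_0 = 1 and psi_j the MA(infinity) weights, this gives
  gamma(k) - sum_i phi_i gamma(k-i) = c_k,
  c_k = sigma^2 * sum_{j=k..q} theta_j psi_{j-k}   (c_k = 0 for k > q),
using gamma(-m) = gamma(m).
Pure AR (q = 0): c_0 = sigma^2 = 3, c_k = 0 for k >= 1.
Equations for k = 0 and k = 1 (AR order 1):
  gamma(0) = phi_1 gamma(1) + c_0
  gamma(1) = phi_1 gamma(0) + c_1
Substituting the second into the first: gamma(0) (1 - phi_1^2) = c_0 + phi_1 c_1, so
  gamma(0) = c_0 / (1 - phi_1^2) = 3 / (1 - (0.873)^2) = 3 / 0.237871 = 12.611878.
  gamma(1) = phi_1 gamma(0) = (0.873)(12.611878) = 11.010169.
Therefore gamma(1) = 11.0102 (to 4 decimal places).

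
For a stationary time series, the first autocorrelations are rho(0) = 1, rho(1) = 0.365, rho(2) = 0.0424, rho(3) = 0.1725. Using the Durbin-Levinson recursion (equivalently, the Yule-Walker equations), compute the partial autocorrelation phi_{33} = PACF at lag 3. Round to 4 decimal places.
\phi_{33} = 0.2259

The PACF at lag k is phi_{kk}, the last component of the solution
to the Yule-Walker system G_k phi = r_k where
  (G_k)_{ij} = rho(|i - j|), (r_k)_i = rho(i), i,j = 1..k.
Equivalently, Durbin-Levinson gives phi_{kk} iteratively:
  phi_{11} = rho(1)
  phi_{kk} = [rho(k) - sum_{j=1..k-1} phi_{k-1,j} rho(k-j)]
            / [1 - sum_{j=1..k-1} phi_{k-1,j} rho(j)],
  phi_{k,j} = phi_{k-1,j} - phi_{kk} phi_{k-1,k-j},  j = 1..k-1.
Step k = 1:
  phi_11 = rho(1) = 0.365.
Step k = 2:
  phi_22 = [rho(2) - phi_11 rho(1)] / [1 - phi_11 rho(1)] = [0.0424 - (0.365)(0.365)] / [1 - (0.365)(0.365)]
         = -0.090825 / 0.866775 = -0.104785.
  Update: phi_21 = phi_11 - phi_22 phi_11 = 0.365 - (-0.104785)(0.365) = 0.403247.
Step k = 3:
  phi_33 = [rho(3) - phi_21 rho(2) - phi_22 rho(1)] / [1 - phi_21 rho(1) - phi_22 rho(2)]
    numerator   = 0.1725 - (0.403247)(0.0424) - (-0.104785)(0.365) = 0.19364886
    denominator = 1 - (0.403247)(0.365) - (-0.104785)(0.0424) = 0.8572579
  phi_33 = 0.19364886 / 0.8572579 = 0.2259.
Therefore phi_{33} = 0.2259.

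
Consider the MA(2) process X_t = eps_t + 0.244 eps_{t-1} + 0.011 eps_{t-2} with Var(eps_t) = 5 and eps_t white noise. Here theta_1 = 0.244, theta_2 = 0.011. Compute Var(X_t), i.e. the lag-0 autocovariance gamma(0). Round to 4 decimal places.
\gamma(0) = 5.2983

For an MA(q) process X_t = eps_t + sum_i theta_i eps_{t-i} with
Var(eps_t) = sigma^2, the variance is
  gamma(0) = sigma^2 * (1 + sum_i theta_i^2).
  sum_i theta_i^2 = (0.244)^2 + (0.011)^2 = 0.059536 + 0.000121 = 0.059657.
  gamma(0) = 5 * (1 + 0.059657) = 5 * 1.059657 = 5.298285, which rounds to 5.2983.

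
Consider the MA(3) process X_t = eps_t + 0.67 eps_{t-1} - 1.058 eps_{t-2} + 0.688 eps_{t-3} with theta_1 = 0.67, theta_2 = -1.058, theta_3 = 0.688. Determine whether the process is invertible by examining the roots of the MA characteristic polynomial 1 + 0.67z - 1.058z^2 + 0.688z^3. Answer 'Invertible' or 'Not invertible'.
\text{Not invertible}

The MA(q) characteristic polynomial is P(z) = 1 + 0.67z - 1.058z^2 + 0.688z^3.
Invertibility requires all roots to lie outside the unit circle, i.e. |z| > 1 for every root.
Degree 3: look for a simple real root z0 first, then factor out (1 - z/z0) and solve the remaining quadratic.
Testing z0 = -0.625: P(-0.625) = 1 + (0.67)(-0.625) + (-1.058)(-0.625)^2 + (0.688)(-0.625)^3
  = 1 + (-0.41875) + (-0.413281) + (-0.167969) = 0.  So z_0 = -0.625 is a root, |z_0| = 0.625.
Divide out the factor (1 + 1.6 z) = (1 - z/z0) (since 1/z0 = -1.6):
  P(z) = (1 + 1.6 z)(1 + (-0.93) z + (0.43) z^2)
  [check: z-coef -0.93 - (-1.6) = 0.67; z^2-coef 0.43 - (-1.6)(-0.93) = -1.058; z^3-coef -(-1.6)(0.43) = 0.688.]
Remaining roots from the quadratic factor 1 + (-0.93) z + (0.43) z^2:
  Set 1 + (-0.93) z + (0.43) z^2 = 0, i.e. a z^2 + b z + c = 0 with a = 0.43, b = -0.93, c = 1.
  Discriminant D = b^2 - 4ac = (-0.93)^2 - 4*(0.43)*1 = 0.8649 - (1.72) = -0.8551.
  D < 0, so the roots are the complex-conjugate pair z = (-b +/- i sqrt(-D)) / (2a) = 1.0814 +/- 1.0753i.
  For a conjugate pair |z|^2 = z * conj(z) = (product of roots) = c/a = 1/(0.43) = 2.325581, so |z| = sqrt(2.325581) = 1.525 for both roots.
Moduli of all roots: 0.6250, 1.5250, 1.5250.
All moduli strictly greater than 1? No.
Verdict: Not invertible.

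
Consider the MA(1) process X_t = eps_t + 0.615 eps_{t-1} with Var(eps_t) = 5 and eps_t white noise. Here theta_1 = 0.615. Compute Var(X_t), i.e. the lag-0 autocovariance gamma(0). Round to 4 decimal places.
\gamma(0) = 6.8911

For an MA(q) process X_t = eps_t + sum_i theta_i eps_{t-i} with
Var(eps_t) = sigma^2, the variance is
  gamma(0) = sigma^2 * (1 + sum_i theta_i^2).
  sum_i theta_i^2 = (0.615)^2 = 0.378225.
  gamma(0) = 5 * (1 + 0.378225) = 5 * 1.378225 = 6.891125, which rounds to 6.8911.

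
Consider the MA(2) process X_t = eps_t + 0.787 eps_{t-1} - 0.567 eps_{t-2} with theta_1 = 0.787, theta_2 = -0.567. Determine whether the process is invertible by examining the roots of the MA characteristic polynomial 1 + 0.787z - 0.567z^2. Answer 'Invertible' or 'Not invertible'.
\text{Not invertible}

The MA(q) characteristic polynomial is P(z) = 1 + 0.787z - 0.567z^2.
Invertibility requires all roots to lie outside the unit circle, i.e. |z| > 1 for every root.
Set 1 + (0.787) z + (-0.567) z^2 = 0, i.e. a z^2 + b z + c = 0 with a = -0.567, b = 0.787, c = 1.
Discriminant D = b^2 - 4ac = (0.787)^2 - 4*(-0.567)*1 = 0.619369 - (-2.268) = 2.887369.
D >= 0, so the roots are real: z = (-b +/- sqrt(D)) / (2a) = (-0.787 +/- 1.699226) / (-1.134).
  z_1 = (-0.787 + 1.699226) / (-1.134) = -0.8044,   |z_1| = 0.8044.
  z_2 = (-0.787 - 1.699226) / (-1.134) = 2.1924,   |z_2| = 2.1924.
Moduli of all roots: 0.8044, 2.1924.
All moduli strictly greater than 1? No.
Verdict: Not invertible.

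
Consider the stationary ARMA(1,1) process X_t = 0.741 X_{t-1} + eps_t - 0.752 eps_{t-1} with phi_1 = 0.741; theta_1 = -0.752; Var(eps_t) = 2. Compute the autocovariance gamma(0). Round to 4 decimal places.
\gamma(0) = 2.0005

Multiply the model equation by X_{t-k} and take expectations. With theta_0 = psi_0 = 1 and psi_j the MA(infinity) weights, this gives
  gamma(k) - sum_i phi_i gamma(k-i) = c_k,
  c_k = sigma^2 * sum_{j=k..q} theta_j psi_{j-k}   (c_k = 0 for k > q),
using gamma(-m) = gamma(m).
psi-weights needed (psi_j = theta_j + sum_i phi_i psi_{j-i}):
  psi_1 = theta_1 + phi_1 = -0.752 + (0.741) = -0.011
Right-hand sides:
  c_0 = sigma^2 (1 + theta_1 psi_1) = 2 * (1 + (-0.752)(-0.011)) = 2 * 1.008272 = 2.016544
  c_1 = sigma^2 theta_1 = 2 * (-0.752) = -1.504
  c_2 = 0
Equations for k = 0 and k = 1 (AR order 1):
  gamma(0) = phi_1 gamma(1) + c_0
  gamma(1) = phi_1 gamma(0) + c_1
Substituting the second into the first: gamma(0) (1 - phi_1^2) = c_0 + phi_1 c_1, so
  gamma(0) = (c_0 + phi_1 c_1) / (1 - phi_1^2) = (2.016544 + (0.741)(-1.504)) / (1 - (0.741)^2) = 0.90208 / 0.450919 = 2.000537.
Therefore gamma(0) = 2.0005 (to 4 decimal places).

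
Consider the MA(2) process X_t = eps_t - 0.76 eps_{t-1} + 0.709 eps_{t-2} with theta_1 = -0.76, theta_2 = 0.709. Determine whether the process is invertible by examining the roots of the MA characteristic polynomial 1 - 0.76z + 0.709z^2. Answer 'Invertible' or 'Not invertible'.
\text{Invertible}

The MA(q) characteristic polynomial is P(z) = 1 - 0.76z + 0.709z^2.
Invertibility requires all roots to lie outside the unit circle, i.e. |z| > 1 for every root.
Set 1 + (-0.76) z + (0.709) z^2 = 0, i.e. a z^2 + b z + c = 0 with a = 0.709, b = -0.76, c = 1.
Discriminant D = b^2 - 4ac = (-0.76)^2 - 4*(0.709)*1 = 0.5776 - (2.836) = -2.2584.
D < 0, so the roots are the complex-conjugate pair z = (-b +/- i sqrt(-D)) / (2a) = 0.536 +/- 1.0598i.
For a conjugate pair |z|^2 = z * conj(z) = (product of roots) = c/a = 1/(0.709) = 1.410437, so |z| = sqrt(1.410437) = 1.1876 for both roots.
Moduli of all roots: 1.1876, 1.1876.
All moduli strictly greater than 1? Yes.
Verdict: Invertible.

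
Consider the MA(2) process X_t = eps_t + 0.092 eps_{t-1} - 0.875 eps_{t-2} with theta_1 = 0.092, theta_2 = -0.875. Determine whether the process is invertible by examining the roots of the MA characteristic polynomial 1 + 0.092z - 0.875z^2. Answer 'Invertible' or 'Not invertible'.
\text{Invertible}

The MA(q) characteristic polynomial is P(z) = 1 + 0.092z - 0.875z^2.
Invertibility requires all roots to lie outside the unit circle, i.e. |z| > 1 for every root.
Set 1 + (0.092) z + (-0.875) z^2 = 0, i.e. a z^2 + b z + c = 0 with a = -0.875, b = 0.092, c = 1.
Discriminant D = b^2 - 4ac = (0.092)^2 - 4*(-0.875)*1 = 0.008464 - (-3.5) = 3.508464.
D >= 0, so the roots are real: z = (-b +/- sqrt(D)) / (2a) = (-0.092 +/- 1.873089) / (-1.75).
  z_1 = (-0.092 + 1.873089) / (-1.75) = -1.0178,   |z_1| = 1.0178.
  z_2 = (-0.092 - 1.873089) / (-1.75) = 1.1229,   |z_2| = 1.1229.
Moduli of all roots: 1.0178, 1.1229.
All moduli strictly greater than 1? Yes.
Verdict: Invertible.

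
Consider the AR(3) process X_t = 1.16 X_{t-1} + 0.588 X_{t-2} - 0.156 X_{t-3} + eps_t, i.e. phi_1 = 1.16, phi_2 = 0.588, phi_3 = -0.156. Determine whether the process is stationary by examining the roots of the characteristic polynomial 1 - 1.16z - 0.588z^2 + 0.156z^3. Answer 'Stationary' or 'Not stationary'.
\text{Not stationary}

The AR(p) characteristic polynomial is P(z) = 1 - 1.16z - 0.588z^2 + 0.156z^3.
Stationarity requires all roots to lie outside the unit circle, i.e. |z| > 1 for every root.
Degree 3: look for a simple real root z0 first, then factor out (1 - z/z0) and solve the remaining quadratic.
Testing z0 = 5: P(5) = 1 + (-1.16)(5) + (-0.588)(5)^2 + (0.156)(5)^3
  = 1 + (-5.8) + (-14.7) + (19.5) = 0.  So z_0 = 5 is a root, |z_0| = 5.
Divide out the factor (1 - 0.2 z) = (1 - z/z0) (since 1/z0 = 0.2):
  P(z) = (1 - 0.2 z)(1 + (-0.96) z + (-0.78) z^2)
  [check: z-coef -0.96 - (0.2) = -1.16; z^2-coef -0.78 - (0.2)(-0.96) = -0.588; z^3-coef -(0.2)(-0.78) = 0.156.]
Remaining roots from the quadratic factor 1 + (-0.96) z + (-0.78) z^2:
  Set 1 + (-0.96) z + (-0.78) z^2 = 0, i.e. a z^2 + b z + c = 0 with a = -0.78, b = -0.96, c = 1.
  Discriminant D = b^2 - 4ac = (-0.96)^2 - 4*(-0.78)*1 = 0.9216 - (-3.12) = 4.0416.
  D >= 0, so the roots are real: z = (-b +/- sqrt(D)) / (2a) = (0.96 +/- 2.010373) / (-1.56).
    z_1 = (0.96 + 2.010373) / (-1.56) = -1.9041,   |z_1| = 1.9041.
    z_2 = (0.96 - 2.010373) / (-1.56) = 0.6733,   |z_2| = 0.6733.
Moduli of all roots: 5.0000, 1.9041, 0.6733.
All moduli strictly greater than 1? No.
Verdict: Not stationary.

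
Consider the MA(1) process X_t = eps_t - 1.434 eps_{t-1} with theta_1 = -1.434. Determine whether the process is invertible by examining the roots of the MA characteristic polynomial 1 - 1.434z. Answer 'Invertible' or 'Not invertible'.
\text{Not invertible}

The MA(q) characteristic polynomial is P(z) = 1 - 1.434z.
Invertibility requires all roots to lie outside the unit circle, i.e. |z| > 1 for every root.
This is linear in z: 1 + (-1.434) z = 0  =>  z = -1/(-1.434) = 0.69735,  |z| = 0.69735.
Moduli of all roots: 0.6974.
All moduli strictly greater than 1? No.
Verdict: Not invertible.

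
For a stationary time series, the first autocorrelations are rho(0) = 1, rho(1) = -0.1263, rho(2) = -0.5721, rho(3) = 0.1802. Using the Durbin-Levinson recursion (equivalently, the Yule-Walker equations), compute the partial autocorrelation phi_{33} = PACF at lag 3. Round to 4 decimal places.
\phi_{33} = -0.0169

The PACF at lag k is phi_{kk}, the last component of the solution
to the Yule-Walker system G_k phi = r_k where
  (G_k)_{ij} = rho(|i - j|), (r_k)_i = rho(i), i,j = 1..k.
Equivalently, Durbin-Levinson gives phi_{kk} iteratively:
  phi_{11} = rho(1)
  phi_{kk} = [rho(k) - sum_{j=1..k-1} phi_{k-1,j} rho(k-j)]
            / [1 - sum_{j=1..k-1} phi_{k-1,j} rho(j)],
  phi_{k,j} = phi_{k-1,j} - phi_{kk} phi_{k-1,k-j},  j = 1..k-1.
Step k = 1:
  phi_11 = rho(1) = -0.1263.
Step k = 2:
  phi_22 = [rho(2) - phi_11 rho(1)] / [1 - phi_11 rho(1)] = [-0.5721 - (-0.1263)(-0.1263)] / [1 - (-0.1263)(-0.1263)]
         = -0.58805169 / 0.98404831 = -0.597584.
  Update: phi_21 = phi_11 - phi_22 phi_11 = -0.1263 - (-0.597584)(-0.1263) = -0.201775.
Step k = 3:
  phi_33 = [rho(3) - phi_21 rho(2) - phi_22 rho(1)] / [1 - phi_21 rho(1) - phi_22 rho(2)]
    numerator   = 0.1802 - (-0.201775)(-0.5721) - (-0.597584)(-0.1263) = -0.01071029
    denominator = 1 - (-0.201775)(-0.1263) - (-0.597584)(-0.5721) = 0.63263793
  phi_33 = -0.01071029 / 0.63263793 = -0.0169.
Therefore phi_{33} = -0.0169.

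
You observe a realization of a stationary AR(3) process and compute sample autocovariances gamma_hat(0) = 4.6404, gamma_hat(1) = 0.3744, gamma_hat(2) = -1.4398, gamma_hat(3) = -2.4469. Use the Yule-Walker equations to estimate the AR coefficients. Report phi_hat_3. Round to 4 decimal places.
\hat\phi_{3} = -0.5250

The Yule-Walker equations for an AR(p) process read, in matrix form,
  Gamma_p phi = r_p,   with   (Gamma_p)_{ij} = gamma(|i - j|),
                       (r_p)_i = gamma(i),   i,j = 1..p.
Substitute the sample gammas (Toeplitz matrix and right-hand side of size 3):
  Gamma_p = [[4.6404, 0.3744, -1.4398], [0.3744, 4.6404, 0.3744], [-1.4398, 0.3744, 4.6404]]
  r_p     = [0.3744, -1.4398, -2.4469]
Written out (R1..R3):
  (R1) 4.6404 phi_1 + 0.3744 phi_2 - 1.4398 phi_3 = 0.3744
  (R2) 0.3744 phi_1 + 4.6404 phi_2 + 0.3744 phi_3 = -1.4398
  (R3) -1.4398 phi_1 + 0.3744 phi_2 + 4.6404 phi_3 = -2.4469
Gaussian elimination:
  R2 <- R2 - (0.3744/4.6404) R1 = R2 - (0.080683) R1:  4.610192 phi_2 + 0.490567 phi_3 = -1.470008
  R3 <- R3 - (-1.4398/4.6404) R1 = R3 - (-0.310275) R1:  0.490567 phi_2 + 4.193666 phi_3 = -2.330733
  R3 <- R3 - (0.490567/4.610192) R2 = R3 - (0.106409) R2:  4.141465 phi_3 = -2.174311
Back-substitution:
  phi_hat_3 = -2.174311 / 4.141465 = -0.52501
  phi_hat_2 = (-1.470008 - (0.490567)(-0.52501)) / 4.610192 = -0.262994
  phi_hat_1 = (0.3744 - (0.3744)(-0.262994) - (-1.4398)(-0.52501)) / 4.6404 = -0.060996
So phi_hat = [-0.0610, -0.2630, -0.5250].
Therefore phi_hat_3 = -0.5250.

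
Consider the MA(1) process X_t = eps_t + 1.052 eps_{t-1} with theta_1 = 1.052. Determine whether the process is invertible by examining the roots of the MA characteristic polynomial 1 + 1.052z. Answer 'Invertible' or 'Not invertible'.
\text{Not invertible}

The MA(q) characteristic polynomial is P(z) = 1 + 1.052z.
Invertibility requires all roots to lie outside the unit circle, i.e. |z| > 1 for every root.
This is linear in z: 1 + (1.052) z = 0  =>  z = -1/(1.052) = -0.95057,  |z| = 0.95057.
Moduli of all roots: 0.9506.
All moduli strictly greater than 1? No.
Verdict: Not invertible.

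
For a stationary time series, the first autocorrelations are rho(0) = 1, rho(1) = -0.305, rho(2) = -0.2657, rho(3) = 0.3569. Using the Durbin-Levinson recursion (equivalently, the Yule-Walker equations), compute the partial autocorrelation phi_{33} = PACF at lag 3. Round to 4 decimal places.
\phi_{33} = 0.1610

The PACF at lag k is phi_{kk}, the last component of the solution
to the Yule-Walker system G_k phi = r_k where
  (G_k)_{ij} = rho(|i - j|), (r_k)_i = rho(i), i,j = 1..k.
Equivalently, Durbin-Levinson gives phi_{kk} iteratively:
  phi_{11} = rho(1)
  phi_{kk} = [rho(k) - sum_{j=1..k-1} phi_{k-1,j} rho(k-j)]
            / [1 - sum_{j=1..k-1} phi_{k-1,j} rho(j)],
  phi_{k,j} = phi_{k-1,j} - phi_{kk} phi_{k-1,k-j},  j = 1..k-1.
Step k = 1:
  phi_11 = rho(1) = -0.305.
Step k = 2:
  phi_22 = [rho(2) - phi_11 rho(1)] / [1 - phi_11 rho(1)] = [-0.2657 - (-0.305)(-0.305)] / [1 - (-0.305)(-0.305)]
         = -0.358725 / 0.906975 = -0.395518.
  Update: phi_21 = phi_11 - phi_22 phi_11 = -0.305 - (-0.395518)(-0.305) = -0.425633.
Step k = 3:
  phi_33 = [rho(3) - phi_21 rho(2) - phi_22 rho(1)] / [1 - phi_21 rho(1) - phi_22 rho(2)]
    numerator   = 0.3569 - (-0.425633)(-0.2657) - (-0.395518)(-0.305) = 0.1231763
    denominator = 1 - (-0.425633)(-0.305) - (-0.395518)(-0.2657) = 0.76509278
  phi_33 = 0.1231763 / 0.76509278 = 0.161.
Therefore phi_{33} = 0.1610.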